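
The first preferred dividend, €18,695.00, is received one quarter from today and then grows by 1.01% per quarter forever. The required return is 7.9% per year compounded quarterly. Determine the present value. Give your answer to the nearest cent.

€1,937,305.70

Periodic rate r = 0.079/4 per quarter.
Growing perpetuity (Gordon): PV = PMT₁ / (r − g) = 18,695 / (r − 0.0101) = €1,937,305.70.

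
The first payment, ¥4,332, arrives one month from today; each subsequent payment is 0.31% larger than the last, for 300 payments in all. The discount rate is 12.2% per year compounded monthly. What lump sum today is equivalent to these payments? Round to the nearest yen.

Periodic rate r = 0.122/12 per month; n is counted in months.
Growing ordinary annuity: PV = PMT₁ × [1 − ((1+g)/(1+r))^n] / (r − g) = 4,332 × [1 − ((1+0.0031)/(1+r))^300] / (r − 0.0031) = ¥538,403.

¥538,403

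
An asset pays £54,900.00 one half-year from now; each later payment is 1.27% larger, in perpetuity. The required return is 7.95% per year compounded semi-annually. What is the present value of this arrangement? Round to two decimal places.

£2,029,574.86

Periodic rate r = 0.0795/2 per half-year.
Growing perpetuity (Gordon): PV = PMT₁ / (r − g) = 54,900 / (r − 0.0127) = £2,029,574.86.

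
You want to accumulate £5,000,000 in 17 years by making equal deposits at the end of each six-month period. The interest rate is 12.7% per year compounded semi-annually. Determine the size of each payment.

£44,649.09

Level ordinary annuity; solve FV = PMT × [((1+r)^n − 1)/r] for PMT.
Periodic rate r = 0.127/2 per half-year; n is counted in half-years.
With n = 34: PMT = 5,000,000 / ([((1+r)^n − 1)/r]) = £44,649.09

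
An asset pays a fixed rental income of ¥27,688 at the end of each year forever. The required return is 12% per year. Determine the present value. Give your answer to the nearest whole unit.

Periodic rate r = 0.12 per year.
Level perpetuity: PV = PMT / r = 27,688 / (0.12) = ¥230,733.

¥230,733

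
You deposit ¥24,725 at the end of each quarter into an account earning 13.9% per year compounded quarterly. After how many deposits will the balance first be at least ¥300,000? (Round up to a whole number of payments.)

11 payments

Periodic rate r = 0.139/4 per quarter; n is counted in quarters.
Ordinary annuity FV: 300,000 = 24,725 × [((1+r)^n − 1)/r].
(1+r)^n = 1 + 300,000 × r / 24,725, so n = ln(1 + 300,000·r/24,725) / ln(1+r) = 10.30.
Round up to a whole number of payments: n = 11.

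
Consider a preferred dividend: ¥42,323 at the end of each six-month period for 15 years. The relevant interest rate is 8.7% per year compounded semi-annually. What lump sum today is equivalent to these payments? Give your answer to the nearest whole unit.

¥701,728

This is an ordinary annuity: 30 payments of ¥42,323 at the end of each six-month period.
Periodic rate r = 0.087/2 per half-year; n is counted in half-years.
PV = PMT × [(1 − (1+r)^−n)/r] = 42,323 × [1 − (1+r)^−30] / r = ¥701,728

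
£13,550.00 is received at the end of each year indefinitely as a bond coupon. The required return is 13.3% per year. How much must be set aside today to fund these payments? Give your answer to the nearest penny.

£101,879.70

Periodic rate r = 0.133 per year.
Level perpetuity: PV = PMT / r = 13,550 / (0.133) = £101,879.70.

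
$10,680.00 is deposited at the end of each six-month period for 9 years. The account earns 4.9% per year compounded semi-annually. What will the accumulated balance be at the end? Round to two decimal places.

This is an ordinary annuity: 18 deposits of $10,680.00 at the end of each six-month period.
Periodic rate r = 0.049/2 per half-year; n is counted in half-years.
FV = PMT × [((1+r)^n − 1)/r] = 10,680 × [(1+r)^18 − 1] / r = $238,020.49

$238,020.49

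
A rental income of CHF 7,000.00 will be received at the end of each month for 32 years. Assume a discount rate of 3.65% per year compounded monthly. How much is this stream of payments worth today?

CHF 1,584,400.90

This is an ordinary annuity: 384 payments of CHF 7,000.00 at the end of each month.
Periodic rate r = 0.0365/12 per month; n is counted in months.
PV = PMT × [(1 − (1+r)^−n)/r] = 7,000 × [1 − (1+r)^−384] / r = CHF 1,584,400.90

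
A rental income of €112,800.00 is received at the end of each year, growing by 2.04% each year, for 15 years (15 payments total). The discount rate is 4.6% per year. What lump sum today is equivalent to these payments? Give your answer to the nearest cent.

Periodic rate r = 0.046 per year.
Growing ordinary annuity: PV = PMT₁ × [1 − ((1+g)/(1+r))^n] / (r − g) = 112,800 × [1 − ((1+0.0204)/(1+r))^15] / (r − 0.0204) = €1,367,810.35.

€1,367,810.35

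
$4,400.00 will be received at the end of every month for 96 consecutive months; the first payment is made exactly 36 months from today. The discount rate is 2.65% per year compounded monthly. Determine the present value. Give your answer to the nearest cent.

$351,998.83

Ordinary annuity of 96 payments, first payment at period 36.
Periodic rate r = 0.0265/12 per month; n is counted in months.
The ordinary-annuity PV formula values the stream one period before the first payment (period 35); discount that back 35 periods:
PV₀ = 4,400 × [1 − (1+r)^−96] / r × (1+r)^−35 = $351,998.83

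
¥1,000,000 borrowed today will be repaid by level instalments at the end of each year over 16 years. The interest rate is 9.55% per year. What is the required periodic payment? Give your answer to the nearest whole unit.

¥124,411

Level ordinary annuity; solve PV = PMT × [(1 − (1+r)^−n)/r] for PMT.
Periodic rate r = 0.0955 per year.
With n = 16: PMT = 1,000,000 / ([(1 − (1+r)^−n)/r]) = ¥124,411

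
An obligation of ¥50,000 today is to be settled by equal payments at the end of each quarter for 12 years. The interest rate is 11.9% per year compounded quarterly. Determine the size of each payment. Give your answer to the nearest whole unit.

¥1,970

Level ordinary annuity; solve PV = PMT × [(1 − (1+r)^−n)/r] for PMT.
Periodic rate r = 0.119/4 per quarter; n is counted in quarters.
With n = 48: PMT = 50,000 / ([(1 − (1+r)^−n)/r]) = ¥1,970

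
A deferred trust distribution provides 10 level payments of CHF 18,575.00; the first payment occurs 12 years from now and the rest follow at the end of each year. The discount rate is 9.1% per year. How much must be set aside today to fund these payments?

Ordinary annuity of 10 payments, first payment at period 12.
Periodic rate r = 0.091 per year.
The ordinary-annuity PV formula values the stream one period before the first payment (period 11); discount that back 11 periods:
PV₀ = 18,575 × [1 − (1+r)^−10] / r × (1+r)^−11 = CHF 45,532.75

CHF 45,532.75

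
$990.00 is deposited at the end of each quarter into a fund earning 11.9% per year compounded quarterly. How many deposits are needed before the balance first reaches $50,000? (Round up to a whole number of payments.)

32 payments

Periodic rate r = 0.119/4 per quarter; n is counted in quarters.
Ordinary annuity FV: 50,000 = 990 × [((1+r)^n − 1)/r].
(1+r)^n = 1 + 50,000 × r / 990, so n = ln(1 + 50,000·r/990) / ln(1+r) = 31.29.
Round up to a whole number of payments: n = 32.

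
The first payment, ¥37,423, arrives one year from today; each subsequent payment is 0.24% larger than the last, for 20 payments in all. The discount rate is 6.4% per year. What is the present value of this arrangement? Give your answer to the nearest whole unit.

Periodic rate r = 0.064 per year.
Growing ordinary annuity: PV = PMT₁ × [1 − ((1+g)/(1+r))^n] / (r − g) = 37,423 × [1 − ((1+0.0024)/(1+r))^20] / (r − 0.0024) = ¥423,207.

¥423,207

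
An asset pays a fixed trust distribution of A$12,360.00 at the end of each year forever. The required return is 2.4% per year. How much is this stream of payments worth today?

A$515,000.00

Periodic rate r = 0.024 per year.
Level perpetuity: PV = PMT / r = 12,360 / (0.024) = A$515,000.00.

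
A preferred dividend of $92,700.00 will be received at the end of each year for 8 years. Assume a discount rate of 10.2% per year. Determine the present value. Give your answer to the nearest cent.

This is an ordinary annuity: 8 payments of $92,700.00 at the end of each year.
Periodic rate r = 0.102 per year.
PV = PMT × [(1 − (1+r)^−n)/r] = 92,700 × [1 − (1+r)^−8] / r = $490,967.37

$490,967.37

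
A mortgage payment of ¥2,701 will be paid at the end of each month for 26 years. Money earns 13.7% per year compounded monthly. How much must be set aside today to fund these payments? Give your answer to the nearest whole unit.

¥229,732

This is an ordinary annuity: 312 payments of ¥2,701 at the end of each month.
Periodic rate r = 0.137/12 per month; n is counted in months.
PV = PMT × [(1 − (1+r)^−n)/r] = 2,701 × [1 − (1+r)^−312] / r = ¥229,732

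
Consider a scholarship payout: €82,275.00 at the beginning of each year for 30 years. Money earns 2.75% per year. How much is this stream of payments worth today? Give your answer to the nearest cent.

This is an annuity due: 30 payments of €82,275.00 at the beginning of each year.
Periodic rate r = 0.0275 per year.
PV = PMT × [(1 − (1+r)^−n)/r] × (1+r) = 82,275 × [1 − (1+r)^−30] / r × (1+r) = €1,711,826.57

€1,711,826.57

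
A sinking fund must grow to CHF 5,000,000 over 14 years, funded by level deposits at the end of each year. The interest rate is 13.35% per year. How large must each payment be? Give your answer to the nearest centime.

CHF 139,654.65

Level ordinary annuity; solve FV = PMT × [((1+r)^n − 1)/r] for PMT.
Periodic rate r = 0.1335 per year.
With n = 14: PMT = 5,000,000 / ([((1+r)^n − 1)/r]) = CHF 139,654.65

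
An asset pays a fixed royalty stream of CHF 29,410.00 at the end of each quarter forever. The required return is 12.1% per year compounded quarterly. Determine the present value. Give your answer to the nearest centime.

Periodic rate r = 0.121/4 per quarter.
Level perpetuity: PV = PMT / r = 29,410 / (0.121/4) = CHF 972,231.40.

CHF 972,231.40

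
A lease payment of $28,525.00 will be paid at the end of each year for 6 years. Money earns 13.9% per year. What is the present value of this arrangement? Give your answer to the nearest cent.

This is an ordinary annuity: 6 payments of $28,525.00 at the end of each year.
Periodic rate r = 0.139 per year.
PV = PMT × [(1 − (1+r)^−n)/r] = 28,525 × [1 − (1+r)^−6] / r = $111,228.67

$111,228.67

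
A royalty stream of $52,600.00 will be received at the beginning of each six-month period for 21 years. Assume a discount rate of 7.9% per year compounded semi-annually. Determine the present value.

$1,112,235.86

This is an annuity due: 42 payments of $52,600.00 at the beginning of each six-month period.
Periodic rate r = 0.079/2 per half-year; n is counted in half-years.
PV = PMT × [(1 − (1+r)^−n)/r] × (1+r) = 52,600 × [1 − (1+r)^−42] / r × (1+r) = $1,112,235.86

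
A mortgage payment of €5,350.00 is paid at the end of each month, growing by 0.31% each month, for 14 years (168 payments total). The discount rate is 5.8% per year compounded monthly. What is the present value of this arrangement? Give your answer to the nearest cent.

Periodic rate r = 0.058/12 per month; n is counted in months.
Growing ordinary annuity: PV = PMT₁ × [1 − ((1+g)/(1+r))^n] / (r − g) = 5,350 × [1 − ((1+0.0031)/(1+r))^168] / (r − 0.0031) = €777,108.60.

€777,108.60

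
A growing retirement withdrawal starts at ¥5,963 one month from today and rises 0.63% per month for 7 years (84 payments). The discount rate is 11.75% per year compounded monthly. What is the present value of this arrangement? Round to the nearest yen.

¥431,136

Periodic rate r = 0.1175/12 per month; n is counted in months.
Growing ordinary annuity: PV = PMT₁ × [1 − ((1+g)/(1+r))^n] / (r − g) = 5,963 × [1 − ((1+0.0063)/(1+r))^84] / (r − 0.0063) = ¥431,136.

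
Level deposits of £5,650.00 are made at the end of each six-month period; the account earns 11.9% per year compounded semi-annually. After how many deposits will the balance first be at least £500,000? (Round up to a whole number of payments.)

32 payments

Periodic rate r = 0.119/2 per half-year; n is counted in half-years.
Ordinary annuity FV: 500,000 = 5,650 × [((1+r)^n − 1)/r].
(1+r)^n = 1 + 500,000 × r / 5,650, so n = ln(1 + 500,000·r/5,650) / ln(1+r) = 31.75.
Round up to a whole number of payments: n = 32.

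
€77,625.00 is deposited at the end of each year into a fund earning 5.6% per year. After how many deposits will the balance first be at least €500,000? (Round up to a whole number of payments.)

6 payments

Periodic rate r = 0.056 per year.
Ordinary annuity FV: 500,000 = 77,625 × [((1+r)^n − 1)/r].
(1+r)^n = 1 + 500,000 × r / 77,625, so n = ln(1 + 500,000·r/77,625) / ln(1+r) = 5.65.
Round up to a whole number of payments: n = 6.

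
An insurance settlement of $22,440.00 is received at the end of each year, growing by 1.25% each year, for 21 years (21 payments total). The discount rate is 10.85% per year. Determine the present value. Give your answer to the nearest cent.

$198,868.30

Periodic rate r = 0.1085 per year.
Growing ordinary annuity: PV = PMT₁ × [1 − ((1+g)/(1+r))^n] / (r − g) = 22,440 × [1 − ((1+0.0125)/(1+r))^21] / (r − 0.0125) = $198,868.30.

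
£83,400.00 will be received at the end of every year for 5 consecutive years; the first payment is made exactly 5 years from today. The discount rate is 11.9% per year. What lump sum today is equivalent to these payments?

Ordinary annuity of 5 payments, first payment at period 5.
Periodic rate r = 0.119 per year.
The ordinary-annuity PV formula values the stream one period before the first payment (period 4); discount that back 4 periods:
PV₀ = 83,400 × [1 − (1+r)^−5] / r × (1+r)^−4 = £192,220.95

£192,220.95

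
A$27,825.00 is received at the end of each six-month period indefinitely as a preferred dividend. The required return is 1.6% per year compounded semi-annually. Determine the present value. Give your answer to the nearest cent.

A$3,478,125.00

Periodic rate r = 0.016/2 per half-year.
Level perpetuity: PV = PMT / r = 27,825 / (0.016/2) = A$3,478,125.00.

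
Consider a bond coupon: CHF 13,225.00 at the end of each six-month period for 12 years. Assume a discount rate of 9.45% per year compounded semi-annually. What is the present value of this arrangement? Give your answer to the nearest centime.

CHF 187,470.13

This is an ordinary annuity: 24 payments of CHF 13,225.00 at the end of each six-month period.
Periodic rate r = 0.0945/2 per half-year; n is counted in half-years.
PV = PMT × [(1 − (1+r)^−n)/r] = 13,225 × [1 − (1+r)^−24] / r = CHF 187,470.13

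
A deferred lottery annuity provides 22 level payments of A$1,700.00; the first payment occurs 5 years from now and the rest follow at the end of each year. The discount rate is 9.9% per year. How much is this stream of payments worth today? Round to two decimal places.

A$10,295.98

Ordinary annuity of 22 payments, first payment at period 5.
Periodic rate r = 0.099 per year.
The ordinary-annuity PV formula values the stream one period before the first payment (period 4); discount that back 4 periods:
PV₀ = 1,700 × [1 − (1+r)^−22] / r × (1+r)^−4 = A$10,295.98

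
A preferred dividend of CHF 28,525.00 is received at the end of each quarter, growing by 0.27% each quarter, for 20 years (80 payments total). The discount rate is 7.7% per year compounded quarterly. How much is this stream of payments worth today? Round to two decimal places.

CHF 1,258,352.60

Periodic rate r = 0.077/4 per quarter; n is counted in quarters.
Growing ordinary annuity: PV = PMT₁ × [1 − ((1+g)/(1+r))^n] / (r − g) = 28,525 × [1 − ((1+0.0027)/(1+r))^80] / (r − 0.0027) = CHF 1,258,352.60.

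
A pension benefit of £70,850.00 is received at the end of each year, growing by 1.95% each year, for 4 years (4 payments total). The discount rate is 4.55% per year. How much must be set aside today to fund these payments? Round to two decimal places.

£261,121.55

Periodic rate r = 0.0455 per year.
Growing ordinary annuity: PV = PMT₁ × [1 − ((1+g)/(1+r))^n] / (r − g) = 70,850 × [1 − ((1+0.0195)/(1+r))^4] / (r − 0.0195) = £261,121.55.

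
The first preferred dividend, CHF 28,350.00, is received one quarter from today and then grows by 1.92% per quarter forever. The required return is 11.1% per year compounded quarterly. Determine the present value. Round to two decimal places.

CHF 3,315,789.47

Periodic rate r = 0.111/4 per quarter.
Growing perpetuity (Gordon): PV = PMT₁ / (r − g) = 28,350 / (r − 0.0192) = CHF 3,315,789.47.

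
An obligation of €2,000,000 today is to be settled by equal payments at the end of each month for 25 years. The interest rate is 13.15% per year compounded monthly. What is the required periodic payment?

Level ordinary annuity; solve PV = PMT × [(1 − (1+r)^−n)/r] for PMT.
Periodic rate r = 0.1315/12 per month; n is counted in months.
With n = 300: PMT = 2,000,000 / ([(1 − (1+r)^−n)/r]) = €22,782.89

€22,782.89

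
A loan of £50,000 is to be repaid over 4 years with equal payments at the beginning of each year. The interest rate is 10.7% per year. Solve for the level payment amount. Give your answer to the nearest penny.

£14,465.41

Level annuity due; solve PV = PMT × [(1 − (1+r)^−n)/r] × (1+r) for PMT.
Periodic rate r = 0.107 per year.
With n = 4: PMT = 50,000 / ([(1 − (1+r)^−n)/r] × (1+r)) = £14,465.41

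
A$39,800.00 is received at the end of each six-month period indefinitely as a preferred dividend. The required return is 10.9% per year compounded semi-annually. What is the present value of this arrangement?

A$730,275.23

Periodic rate r = 0.109/2 per half-year.
Level perpetuity: PV = PMT / r = 39,800 / (0.109/2) = A$730,275.23.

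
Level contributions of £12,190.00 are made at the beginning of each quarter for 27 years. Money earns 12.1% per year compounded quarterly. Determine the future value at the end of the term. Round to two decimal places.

This is an annuity due: 108 deposits of £12,190.00 at the beginning of each quarter.
Periodic rate r = 0.121/4 per quarter; n is counted in quarters.
FV = PMT × [((1+r)^n − 1)/r] × (1+r) = 12,190 × [(1+r)^108 − 1] / r × (1+r) = £9,960,698.42

£9,960,698.42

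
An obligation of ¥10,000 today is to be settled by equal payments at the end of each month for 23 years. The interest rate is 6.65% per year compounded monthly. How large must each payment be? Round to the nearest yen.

Level ordinary annuity; solve PV = PMT × [(1 − (1+r)^−n)/r] for PMT.
Periodic rate r = 0.0665/12 per month; n is counted in months.
With n = 276: PMT = 10,000 / ([(1 − (1+r)^−n)/r]) = ¥71

¥71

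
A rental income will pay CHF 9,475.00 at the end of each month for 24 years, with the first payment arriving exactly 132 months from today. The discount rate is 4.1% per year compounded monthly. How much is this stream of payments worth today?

CHF 1,109,669.61

Ordinary annuity of 288 payments, first payment at period 132.
Periodic rate r = 0.041/12 per month; n is counted in months.
The ordinary-annuity PV formula values the stream one period before the first payment (period 131); discount that back 131 periods:
PV₀ = 9,475 × [1 − (1+r)^−288] / r × (1+r)^−131 = CHF 1,109,669.61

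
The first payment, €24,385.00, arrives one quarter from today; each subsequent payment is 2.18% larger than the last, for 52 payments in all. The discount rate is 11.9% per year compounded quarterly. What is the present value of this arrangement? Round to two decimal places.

Periodic rate r = 0.119/4 per quarter; n is counted in quarters.
Growing ordinary annuity: PV = PMT₁ × [1 − ((1+g)/(1+r))^n] / (r − g) = 24,385 × [1 − ((1+0.0218)/(1+r))^52] / (r − 0.0218) = €1,017,414.30.

€1,017,414.30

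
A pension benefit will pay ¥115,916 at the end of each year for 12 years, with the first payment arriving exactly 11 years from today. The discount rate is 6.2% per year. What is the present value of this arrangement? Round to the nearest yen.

Ordinary annuity of 12 payments, first payment at period 11.
Periodic rate r = 0.062 per year.
The ordinary-annuity PV formula values the stream one period before the first payment (period 10); discount that back 10 periods:
PV₀ = 115,916 × [1 − (1+r)^−12] / r × (1+r)^−10 = ¥526,736

¥526,736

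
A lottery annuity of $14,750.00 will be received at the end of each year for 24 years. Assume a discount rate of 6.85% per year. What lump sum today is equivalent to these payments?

This is an ordinary annuity: 24 payments of $14,750.00 at the end of each year.
Periodic rate r = 0.0685 per year.
PV = PMT × [(1 − (1+r)^−n)/r] = 14,750 × [1 − (1+r)^−24] / r = $171,423.59

$171,423.59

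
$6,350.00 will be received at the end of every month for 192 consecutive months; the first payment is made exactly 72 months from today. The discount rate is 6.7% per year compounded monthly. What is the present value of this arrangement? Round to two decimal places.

Ordinary annuity of 192 payments, first payment at period 72.
Periodic rate r = 0.067/12 per month; n is counted in months.
The ordinary-annuity PV formula values the stream one period before the first payment (period 71); discount that back 71 periods:
PV₀ = 6,350 × [1 − (1+r)^−192] / r × (1+r)^−71 = $502,961.15

$502,961.15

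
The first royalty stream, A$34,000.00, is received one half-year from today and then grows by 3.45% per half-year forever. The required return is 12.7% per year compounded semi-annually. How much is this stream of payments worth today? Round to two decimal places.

Periodic rate r = 0.127/2 per half-year.
Growing perpetuity (Gordon): PV = PMT₁ / (r − g) = 34,000 / (r − 0.0345) = A$1,172,413.79.

A$1,172,413.79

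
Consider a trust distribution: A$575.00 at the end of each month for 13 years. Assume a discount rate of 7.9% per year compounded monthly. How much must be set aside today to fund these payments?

This is an ordinary annuity: 156 payments of A$575.00 at the end of each month.
Periodic rate r = 0.079/12 per month; n is counted in months.
PV = PMT × [(1 − (1+r)^−n)/r] = 575 × [1 − (1+r)^−156] / r = A$55,961.02

A$55,961.02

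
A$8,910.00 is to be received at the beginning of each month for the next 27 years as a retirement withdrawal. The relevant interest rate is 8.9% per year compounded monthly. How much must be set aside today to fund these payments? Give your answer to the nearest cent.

This is an annuity due: 324 payments of A$8,910.00 at the beginning of each month.
Periodic rate r = 0.089/12 per month; n is counted in months.
PV = PMT × [(1 − (1+r)^−n)/r] × (1+r) = 8,910 × [1 − (1+r)^−324] / r × (1+r) = A$1,099,820.08

A$1,099,820.08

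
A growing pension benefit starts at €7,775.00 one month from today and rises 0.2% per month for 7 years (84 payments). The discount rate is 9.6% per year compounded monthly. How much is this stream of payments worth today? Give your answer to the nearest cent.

€511,044.06

Periodic rate r = 0.096/12 per month; n is counted in months.
Growing ordinary annuity: PV = PMT₁ × [1 − ((1+g)/(1+r))^n] / (r − g) = 7,775 × [1 − ((1+0.002)/(1+r))^84] / (r − 0.002) = €511,044.06.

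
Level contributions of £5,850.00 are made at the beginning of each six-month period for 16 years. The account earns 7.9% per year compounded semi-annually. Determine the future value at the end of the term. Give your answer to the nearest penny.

£377,871.67

This is an annuity due: 32 deposits of £5,850.00 at the beginning of each six-month period.
Periodic rate r = 0.079/2 per half-year; n is counted in half-years.
FV = PMT × [((1+r)^n − 1)/r] × (1+r) = 5,850 × [(1+r)^32 − 1] / r × (1+r) = £377,871.67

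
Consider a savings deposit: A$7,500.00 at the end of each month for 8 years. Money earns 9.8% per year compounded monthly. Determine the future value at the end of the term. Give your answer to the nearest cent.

This is an ordinary annuity: 96 deposits of A$7,500.00 at the end of each month.
Periodic rate r = 0.098/12 per month; n is counted in months.
FV = PMT × [((1+r)^n − 1)/r] = 7,500 × [(1+r)^96 − 1] / r = A$1,086,660.97

A$1,086,660.97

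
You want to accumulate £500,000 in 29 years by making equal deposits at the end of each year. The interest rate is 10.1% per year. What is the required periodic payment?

£3,303.53

Level ordinary annuity; solve FV = PMT × [((1+r)^n − 1)/r] for PMT.
Periodic rate r = 0.101 per year.
With n = 29: PMT = 500,000 / ([((1+r)^n − 1)/r]) = £3,303.53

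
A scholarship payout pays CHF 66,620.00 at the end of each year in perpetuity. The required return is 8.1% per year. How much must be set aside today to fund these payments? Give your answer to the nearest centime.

CHF 822,469.14

Periodic rate r = 0.081 per year.
Level perpetuity: PV = PMT / r = 66,620 / (0.081) = CHF 822,469.14.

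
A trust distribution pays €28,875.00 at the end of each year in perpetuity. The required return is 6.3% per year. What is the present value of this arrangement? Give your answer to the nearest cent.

€458,333.33

Periodic rate r = 0.063 per year.
Level perpetuity: PV = PMT / r = 28,875 / (0.063) = €458,333.33.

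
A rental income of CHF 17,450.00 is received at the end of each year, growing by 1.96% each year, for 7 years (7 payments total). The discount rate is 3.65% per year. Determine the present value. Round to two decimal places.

CHF 112,238.13

Periodic rate r = 0.0365 per year.
Growing ordinary annuity: PV = PMT₁ × [1 − ((1+g)/(1+r))^n] / (r − g) = 17,450 × [1 − ((1+0.0196)/(1+r))^7] / (r − 0.0196) = CHF 112,238.13.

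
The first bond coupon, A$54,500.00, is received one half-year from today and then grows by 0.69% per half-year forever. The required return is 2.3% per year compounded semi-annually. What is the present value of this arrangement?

A$11,847,826.09

Periodic rate r = 0.023/2 per half-year.
Growing perpetuity (Gordon): PV = PMT₁ / (r − g) = 54,500 / (r − 0.0069) = A$11,847,826.09.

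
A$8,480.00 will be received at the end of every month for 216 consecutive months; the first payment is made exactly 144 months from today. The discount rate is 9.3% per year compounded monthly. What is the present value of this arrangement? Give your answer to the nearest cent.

Ordinary annuity of 216 payments, first payment at period 144.
Periodic rate r = 0.093/12 per month; n is counted in months.
The ordinary-annuity PV formula values the stream one period before the first payment (period 143); discount that back 143 periods:
PV₀ = 8,480 × [1 − (1+r)^−216] / r × (1+r)^−143 = A$294,319.59

A$294,319.59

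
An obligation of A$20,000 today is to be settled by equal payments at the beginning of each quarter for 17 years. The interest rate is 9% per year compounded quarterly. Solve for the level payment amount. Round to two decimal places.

A$564.40

Level annuity due; solve PV = PMT × [(1 − (1+r)^−n)/r] × (1+r) for PMT.
Periodic rate r = 0.09/4 per quarter; n is counted in quarters.
With n = 68: PMT = 20,000 / ([(1 − (1+r)^−n)/r] × (1+r)) = A$564.40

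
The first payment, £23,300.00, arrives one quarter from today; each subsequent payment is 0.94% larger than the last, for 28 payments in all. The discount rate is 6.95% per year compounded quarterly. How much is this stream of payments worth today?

Periodic rate r = 0.0695/4 per quarter; n is counted in quarters.
Growing ordinary annuity: PV = PMT₁ × [1 − ((1+g)/(1+r))^n] / (r − g) = 23,300 × [1 − ((1+0.0094)/(1+r))^28] / (r − 0.0094) = £577,790.33.

£577,790.33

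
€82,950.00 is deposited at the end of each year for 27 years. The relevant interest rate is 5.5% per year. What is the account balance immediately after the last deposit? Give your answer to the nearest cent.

This is an ordinary annuity: 27 deposits of €82,950.00 at the end of each year.
Periodic rate r = 0.055 per year.
FV = PMT × [((1+r)^n − 1)/r] = 82,950 × [(1+r)^27 − 1] / r = €4,893,146.63

€4,893,146.63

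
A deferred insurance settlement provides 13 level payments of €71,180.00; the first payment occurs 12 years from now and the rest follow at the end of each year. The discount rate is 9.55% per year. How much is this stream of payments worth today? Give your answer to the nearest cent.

€189,792.23

Ordinary annuity of 13 payments, first payment at period 12.
Periodic rate r = 0.0955 per year.
The ordinary-annuity PV formula values the stream one period before the first payment (period 11); discount that back 11 periods:
PV₀ = 71,180 × [1 − (1+r)^−13] / r × (1+r)^−11 = €189,792.23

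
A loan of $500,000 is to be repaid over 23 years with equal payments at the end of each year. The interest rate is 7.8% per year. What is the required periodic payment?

Level ordinary annuity; solve PV = PMT × [(1 − (1+r)^−n)/r] for PMT.
Periodic rate r = 0.078 per year.
With n = 23: PMT = 500,000 / ([(1 − (1+r)^−n)/r]) = $47,429.86

$47,429.86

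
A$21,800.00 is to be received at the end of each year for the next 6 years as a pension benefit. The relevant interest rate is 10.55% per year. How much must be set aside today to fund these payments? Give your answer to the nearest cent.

A$93,433.74

This is an ordinary annuity: 6 payments of A$21,800.00 at the end of each year.
Periodic rate r = 0.1055 per year.
PV = PMT × [(1 − (1+r)^−n)/r] = 21,800 × [1 − (1+r)^−6] / r = A$93,433.74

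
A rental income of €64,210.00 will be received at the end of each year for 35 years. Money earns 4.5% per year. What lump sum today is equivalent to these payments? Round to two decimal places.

€1,121,171.61

This is an ordinary annuity: 35 payments of €64,210.00 at the end of each year.
Periodic rate r = 0.045 per year.
PV = PMT × [(1 − (1+r)^−n)/r] = 64,210 × [1 − (1+r)^−35] / r = €1,121,171.61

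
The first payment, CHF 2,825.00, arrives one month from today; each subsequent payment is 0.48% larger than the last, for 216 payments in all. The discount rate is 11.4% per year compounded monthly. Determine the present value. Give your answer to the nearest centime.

Periodic rate r = 0.114/12 per month; n is counted in months.
Growing ordinary annuity: PV = PMT₁ × [1 − ((1+g)/(1+r))^n] / (r − g) = 2,825 × [1 − ((1+0.0048)/(1+r))^216] / (r − 0.0048) = CHF 381,705.53.

CHF 381,705.53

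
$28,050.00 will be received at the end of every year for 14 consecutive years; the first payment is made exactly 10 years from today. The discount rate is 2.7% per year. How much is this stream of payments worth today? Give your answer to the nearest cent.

Ordinary annuity of 14 payments, first payment at period 10.
Periodic rate r = 0.027 per year.
The ordinary-annuity PV formula values the stream one period before the first payment (period 9); discount that back 9 periods:
PV₀ = 28,050 × [1 − (1+r)^−14] / r × (1+r)^−9 = $254,478.02

$254,478.02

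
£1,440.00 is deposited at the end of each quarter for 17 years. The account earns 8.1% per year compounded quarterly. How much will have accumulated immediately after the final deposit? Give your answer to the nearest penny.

£206,851.57

This is an ordinary annuity: 68 deposits of £1,440.00 at the end of each quarter.
Periodic rate r = 0.081/4 per quarter; n is counted in quarters.
FV = PMT × [((1+r)^n − 1)/r] = 1,440 × [(1+r)^68 − 1] / r = £206,851.57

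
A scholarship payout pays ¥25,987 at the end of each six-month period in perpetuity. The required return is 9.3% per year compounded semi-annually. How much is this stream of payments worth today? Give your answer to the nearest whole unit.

Periodic rate r = 0.093/2 per half-year.
Level perpetuity: PV = PMT / r = 25,987 / (0.093/2) = ¥558,860.

¥558,860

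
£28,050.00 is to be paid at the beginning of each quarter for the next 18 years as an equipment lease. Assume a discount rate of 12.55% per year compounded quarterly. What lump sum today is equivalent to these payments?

£822,356.60

This is an annuity due: 72 payments of £28,050.00 at the beginning of each quarter.
Periodic rate r = 0.1255/4 per quarter; n is counted in quarters.
PV = PMT × [(1 − (1+r)^−n)/r] × (1+r) = 28,050 × [1 − (1+r)^−72] / r × (1+r) = £822,356.60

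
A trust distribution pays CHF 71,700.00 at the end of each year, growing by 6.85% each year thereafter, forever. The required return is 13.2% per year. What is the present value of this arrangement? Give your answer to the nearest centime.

CHF 1,129,133.86

Periodic rate r = 0.132 per year.
Growing perpetuity (Gordon): PV = PMT₁ / (r − g) = 71,700 / (r − 0.0685) = CHF 1,129,133.86.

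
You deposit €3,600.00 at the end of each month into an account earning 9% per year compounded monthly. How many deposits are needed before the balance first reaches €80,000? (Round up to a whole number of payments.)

21 payments

Periodic rate r = 0.09/12 per month; n is counted in months.
Ordinary annuity FV: 80,000 = 3,600 × [((1+r)^n − 1)/r].
(1+r)^n = 1 + 80,000 × r / 3,600, so n = ln(1 + 80,000·r/3,600) / ln(1+r) = 20.63.
Round up to a whole number of payments: n = 21.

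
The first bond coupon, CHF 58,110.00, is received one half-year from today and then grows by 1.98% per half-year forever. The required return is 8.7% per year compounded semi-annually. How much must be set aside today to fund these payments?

Periodic rate r = 0.087/2 per half-year.
Growing perpetuity (Gordon): PV = PMT₁ / (r − g) = 58,110 / (r − 0.0198) = CHF 2,451,898.73.

CHF 2,451,898.73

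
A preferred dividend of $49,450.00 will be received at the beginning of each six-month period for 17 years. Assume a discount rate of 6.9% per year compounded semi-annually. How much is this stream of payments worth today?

$1,014,788.71

This is an annuity due: 34 payments of $49,450.00 at the beginning of each six-month period.
Periodic rate r = 0.069/2 per half-year; n is counted in half-years.
PV = PMT × [(1 − (1+r)^−n)/r] × (1+r) = 49,450 × [1 − (1+r)^−34] / r × (1+r) = $1,014,788.71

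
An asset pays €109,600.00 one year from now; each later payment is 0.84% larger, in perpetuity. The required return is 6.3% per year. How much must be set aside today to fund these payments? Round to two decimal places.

€2,007,326.01

Periodic rate r = 0.063 per year.
Growing perpetuity (Gordon): PV = PMT₁ / (r − g) = 109,600 / (r − 0.0084) = €2,007,326.01.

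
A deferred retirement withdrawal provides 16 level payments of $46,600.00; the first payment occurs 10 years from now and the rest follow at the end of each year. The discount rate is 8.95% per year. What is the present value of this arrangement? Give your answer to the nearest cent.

Ordinary annuity of 16 payments, first payment at period 10.
Periodic rate r = 0.0895 per year.
The ordinary-annuity PV formula values the stream one period before the first payment (period 9); discount that back 9 periods:
PV₀ = 46,600 × [1 − (1+r)^−16] / r × (1+r)^−9 = $179,645.49

$179,645.49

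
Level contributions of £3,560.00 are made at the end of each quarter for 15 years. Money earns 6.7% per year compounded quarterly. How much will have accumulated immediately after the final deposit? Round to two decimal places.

This is an ordinary annuity: 60 deposits of £3,560.00 at the end of each quarter.
Periodic rate r = 0.067/4 per quarter; n is counted in quarters.
FV = PMT × [((1+r)^n − 1)/r] = 3,560 × [(1+r)^60 − 1] / r = £363,281.77

£363,281.77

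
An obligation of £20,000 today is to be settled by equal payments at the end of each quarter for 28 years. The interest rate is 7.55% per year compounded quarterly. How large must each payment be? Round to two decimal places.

£430.52

Level ordinary annuity; solve PV = PMT × [(1 − (1+r)^−n)/r] for PMT.
Periodic rate r = 0.0755/4 per quarter; n is counted in quarters.
With n = 112: PMT = 20,000 / ([(1 − (1+r)^−n)/r]) = £430.52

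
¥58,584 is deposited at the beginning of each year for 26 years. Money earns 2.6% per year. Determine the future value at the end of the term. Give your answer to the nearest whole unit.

¥2,194,115

This is an annuity due: 26 deposits of ¥58,584 at the beginning of each year.
Periodic rate r = 0.026 per year.
FV = PMT × [((1+r)^n − 1)/r] × (1+r) = 58,584 × [(1+r)^26 − 1] / r × (1+r) = ¥2,194,115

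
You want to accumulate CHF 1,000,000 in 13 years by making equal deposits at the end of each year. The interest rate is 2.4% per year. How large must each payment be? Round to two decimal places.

CHF 66,458.16

Level ordinary annuity; solve FV = PMT × [((1+r)^n − 1)/r] for PMT.
Periodic rate r = 0.024 per year.
With n = 13: PMT = 1,000,000 / ([((1+r)^n − 1)/r]) = CHF 66,458.16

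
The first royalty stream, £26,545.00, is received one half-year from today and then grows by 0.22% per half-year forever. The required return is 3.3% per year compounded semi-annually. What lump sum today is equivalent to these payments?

Periodic rate r = 0.033/2 per half-year.
Growing perpetuity (Gordon): PV = PMT₁ / (r − g) = 26,545 / (r − 0.0022) = £1,856,293.71.

£1,856,293.71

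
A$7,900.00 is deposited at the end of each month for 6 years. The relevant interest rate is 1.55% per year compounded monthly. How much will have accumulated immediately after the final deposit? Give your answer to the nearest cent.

A$595,685.75

This is an ordinary annuity: 72 deposits of A$7,900.00 at the end of each month.
Periodic rate r = 0.0155/12 per month; n is counted in months.
FV = PMT × [((1+r)^n − 1)/r] = 7,900 × [(1+r)^72 − 1] / r = A$595,685.75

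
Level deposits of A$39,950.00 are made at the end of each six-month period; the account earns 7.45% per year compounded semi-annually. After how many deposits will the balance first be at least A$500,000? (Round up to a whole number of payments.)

Periodic rate r = 0.0745/2 per half-year; n is counted in half-years.
Ordinary annuity FV: 500,000 = 39,950 × [((1+r)^n − 1)/r].
(1+r)^n = 1 + 500,000 × r / 39,950, so n = ln(1 + 500,000·r/39,950) / ln(1+r) = 10.46.
Round up to a whole number of payments: n = 11.

11 payments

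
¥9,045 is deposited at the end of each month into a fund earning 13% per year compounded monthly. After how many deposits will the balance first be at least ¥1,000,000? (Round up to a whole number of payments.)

Periodic rate r = 0.13/12 per month; n is counted in months.
Ordinary annuity FV: 1,000,000 = 9,045 × [((1+r)^n − 1)/r].
(1+r)^n = 1 + 1,000,000 × r / 9,045, so n = ln(1 + 1,000,000·r/9,045) / ln(1+r) = 73.08.
Round up to a whole number of payments: n = 74.

74 payments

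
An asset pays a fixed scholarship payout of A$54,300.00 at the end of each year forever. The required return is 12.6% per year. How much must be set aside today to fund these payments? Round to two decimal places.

A$430,952.38

Periodic rate r = 0.126 per year.
Level perpetuity: PV = PMT / r = 54,300 / (0.126) = A$430,952.38.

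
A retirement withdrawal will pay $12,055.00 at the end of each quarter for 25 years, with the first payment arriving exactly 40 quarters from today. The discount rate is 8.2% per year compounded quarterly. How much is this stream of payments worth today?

$231,478.22

Ordinary annuity of 100 payments, first payment at period 40.
Periodic rate r = 0.082/4 per quarter; n is counted in quarters.
The ordinary-annuity PV formula values the stream one period before the first payment (period 39); discount that back 39 periods:
PV₀ = 12,055 × [1 − (1+r)^−100] / r × (1+r)^−39 = $231,478.22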